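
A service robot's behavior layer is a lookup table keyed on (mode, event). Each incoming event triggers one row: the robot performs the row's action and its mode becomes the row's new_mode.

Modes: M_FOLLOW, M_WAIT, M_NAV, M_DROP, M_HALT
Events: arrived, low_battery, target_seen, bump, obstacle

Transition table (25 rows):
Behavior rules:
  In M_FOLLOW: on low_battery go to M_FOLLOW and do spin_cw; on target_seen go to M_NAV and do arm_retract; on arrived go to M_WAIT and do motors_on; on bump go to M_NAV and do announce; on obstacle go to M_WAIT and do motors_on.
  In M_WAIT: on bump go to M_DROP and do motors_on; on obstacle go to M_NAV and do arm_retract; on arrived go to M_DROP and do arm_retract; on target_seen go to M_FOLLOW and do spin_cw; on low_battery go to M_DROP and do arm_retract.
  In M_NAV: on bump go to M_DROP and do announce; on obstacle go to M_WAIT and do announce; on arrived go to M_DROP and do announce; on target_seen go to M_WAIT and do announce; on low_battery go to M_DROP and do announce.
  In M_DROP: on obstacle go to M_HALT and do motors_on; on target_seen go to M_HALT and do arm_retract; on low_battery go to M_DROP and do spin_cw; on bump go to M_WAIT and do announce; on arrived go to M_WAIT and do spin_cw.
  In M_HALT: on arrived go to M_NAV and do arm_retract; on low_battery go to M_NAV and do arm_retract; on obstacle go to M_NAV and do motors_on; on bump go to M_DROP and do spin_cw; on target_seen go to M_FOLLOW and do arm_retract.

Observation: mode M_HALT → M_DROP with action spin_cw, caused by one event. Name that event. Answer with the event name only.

try arrived: (M_HALT, arrived) → (M_NAV, arm_retract)
try low_battery: (M_HALT, low_battery) → (M_NAV, arm_retract)
try target_seen: (M_HALT, target_seen) → (M_FOLLOW, arm_retract)
try bump: (M_HALT, bump) → (M_DROP, spin_cw)  ← matches
try obstacle: (M_HALT, obstacle) → (M_NAV, motors_on)

bump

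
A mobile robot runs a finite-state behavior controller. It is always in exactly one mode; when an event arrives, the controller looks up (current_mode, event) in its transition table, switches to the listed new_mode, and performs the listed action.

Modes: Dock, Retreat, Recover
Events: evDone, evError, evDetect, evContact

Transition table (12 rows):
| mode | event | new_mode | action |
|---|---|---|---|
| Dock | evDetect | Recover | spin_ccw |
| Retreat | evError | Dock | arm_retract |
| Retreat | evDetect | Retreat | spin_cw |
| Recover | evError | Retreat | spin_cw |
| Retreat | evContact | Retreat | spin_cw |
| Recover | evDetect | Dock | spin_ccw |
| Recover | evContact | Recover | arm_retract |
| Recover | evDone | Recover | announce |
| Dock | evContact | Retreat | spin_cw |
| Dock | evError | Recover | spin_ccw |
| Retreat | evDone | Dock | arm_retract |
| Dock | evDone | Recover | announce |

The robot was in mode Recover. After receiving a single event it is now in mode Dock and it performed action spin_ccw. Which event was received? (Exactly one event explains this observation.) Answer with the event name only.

evDetect

try evDone: (Recover, evDone) → (Recover, announce)
try evError: (Recover, evError) → (Retreat, spin_cw)
try evDetect: (Recover, evDetect) → (Dock, spin_ccw)  ← matches
try evContact: (Recover, evContact) → (Recover, arm_retract)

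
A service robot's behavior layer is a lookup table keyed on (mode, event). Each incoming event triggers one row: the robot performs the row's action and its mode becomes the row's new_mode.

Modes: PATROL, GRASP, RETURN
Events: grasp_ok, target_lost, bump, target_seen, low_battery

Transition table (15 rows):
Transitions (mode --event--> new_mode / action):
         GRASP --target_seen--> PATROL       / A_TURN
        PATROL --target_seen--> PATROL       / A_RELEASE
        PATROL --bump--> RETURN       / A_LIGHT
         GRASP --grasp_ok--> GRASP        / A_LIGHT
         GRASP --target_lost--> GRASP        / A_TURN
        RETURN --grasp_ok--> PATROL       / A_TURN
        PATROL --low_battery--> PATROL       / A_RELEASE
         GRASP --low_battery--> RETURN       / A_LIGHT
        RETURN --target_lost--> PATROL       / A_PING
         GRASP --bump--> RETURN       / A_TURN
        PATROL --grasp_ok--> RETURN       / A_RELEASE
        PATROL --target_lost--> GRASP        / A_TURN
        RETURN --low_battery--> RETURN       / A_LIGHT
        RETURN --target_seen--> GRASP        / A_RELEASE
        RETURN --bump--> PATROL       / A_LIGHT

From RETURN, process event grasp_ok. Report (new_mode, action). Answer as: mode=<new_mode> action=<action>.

mode=PATROL action=A_TURN

current mode = RETURN; filter table to that mode:
  (RETURN, grasp_ok) → (PATROL, A_TURN)  ← event matches
  (RETURN, target_lost) → (PATROL, A_PING)
  (RETURN, low_battery) → (RETURN, A_LIGHT)
  (RETURN, target_seen) → (GRASP, A_RELEASE)
  (RETURN, bump) → (PATROL, A_LIGHT)
event = grasp_ok selects (PATROL, A_TURN)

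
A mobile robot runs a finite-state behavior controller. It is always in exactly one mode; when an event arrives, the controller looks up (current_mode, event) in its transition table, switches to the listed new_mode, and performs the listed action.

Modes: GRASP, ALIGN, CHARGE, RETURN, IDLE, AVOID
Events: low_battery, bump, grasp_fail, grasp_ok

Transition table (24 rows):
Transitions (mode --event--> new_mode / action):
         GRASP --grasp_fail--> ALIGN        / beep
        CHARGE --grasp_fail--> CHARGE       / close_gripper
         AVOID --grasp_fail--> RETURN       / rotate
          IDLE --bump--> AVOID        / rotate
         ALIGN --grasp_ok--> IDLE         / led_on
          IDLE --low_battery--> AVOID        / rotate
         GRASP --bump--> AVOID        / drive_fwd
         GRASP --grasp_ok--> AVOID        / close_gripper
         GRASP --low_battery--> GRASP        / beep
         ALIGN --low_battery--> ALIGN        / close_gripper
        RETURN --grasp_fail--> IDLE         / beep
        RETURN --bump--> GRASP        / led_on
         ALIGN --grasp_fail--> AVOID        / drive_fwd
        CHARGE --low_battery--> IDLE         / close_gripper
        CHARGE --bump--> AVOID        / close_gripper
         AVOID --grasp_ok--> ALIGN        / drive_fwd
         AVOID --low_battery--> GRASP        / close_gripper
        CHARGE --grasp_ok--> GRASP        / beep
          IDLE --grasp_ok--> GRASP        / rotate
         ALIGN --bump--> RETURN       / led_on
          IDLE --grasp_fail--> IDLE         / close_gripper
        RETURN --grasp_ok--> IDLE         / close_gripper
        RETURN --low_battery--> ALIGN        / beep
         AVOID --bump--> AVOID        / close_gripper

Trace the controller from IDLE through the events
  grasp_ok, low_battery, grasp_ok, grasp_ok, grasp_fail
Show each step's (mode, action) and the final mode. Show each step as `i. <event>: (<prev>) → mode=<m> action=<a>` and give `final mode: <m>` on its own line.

1. grasp_ok: (IDLE) → mode=GRASP action=rotate
2. low_battery: (GRASP) → mode=GRASP action=beep
3. grasp_ok: (GRASP) → mode=AVOID action=close_gripper
4. grasp_ok: (AVOID) → mode=ALIGN action=drive_fwd
5. grasp_fail: (ALIGN) → mode=AVOID action=drive_fwd

final mode: AVOID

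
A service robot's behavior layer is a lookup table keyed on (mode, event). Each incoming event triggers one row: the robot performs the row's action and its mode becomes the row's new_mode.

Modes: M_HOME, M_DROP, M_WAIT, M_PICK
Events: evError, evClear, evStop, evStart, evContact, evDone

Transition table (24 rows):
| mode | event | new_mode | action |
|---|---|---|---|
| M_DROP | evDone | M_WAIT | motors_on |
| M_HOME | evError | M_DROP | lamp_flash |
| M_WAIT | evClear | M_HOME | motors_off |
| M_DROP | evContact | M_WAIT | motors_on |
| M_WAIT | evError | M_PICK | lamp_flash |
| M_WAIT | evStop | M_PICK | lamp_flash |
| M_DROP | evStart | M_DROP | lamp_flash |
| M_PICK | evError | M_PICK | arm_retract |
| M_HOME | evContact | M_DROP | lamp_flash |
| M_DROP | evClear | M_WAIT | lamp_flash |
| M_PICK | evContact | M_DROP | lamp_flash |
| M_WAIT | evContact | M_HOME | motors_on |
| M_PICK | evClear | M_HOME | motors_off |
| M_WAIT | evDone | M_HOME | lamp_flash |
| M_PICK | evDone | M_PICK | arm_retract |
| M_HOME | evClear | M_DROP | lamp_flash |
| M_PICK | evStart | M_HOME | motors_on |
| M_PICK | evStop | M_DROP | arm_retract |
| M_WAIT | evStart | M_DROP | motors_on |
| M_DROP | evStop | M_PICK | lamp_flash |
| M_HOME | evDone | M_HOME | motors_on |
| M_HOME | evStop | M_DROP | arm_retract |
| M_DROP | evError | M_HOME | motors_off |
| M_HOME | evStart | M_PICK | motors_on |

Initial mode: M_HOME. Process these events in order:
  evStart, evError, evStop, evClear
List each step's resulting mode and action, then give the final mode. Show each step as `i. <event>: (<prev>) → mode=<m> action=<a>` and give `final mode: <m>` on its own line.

final mode: M_WAIT

1. evStart: (M_HOME) → mode=M_PICK action=motors_on
2. evError: (M_PICK) → mode=M_PICK action=arm_retract
3. evStop: (M_PICK) → mode=M_DROP action=arm_retract
4. evClear: (M_DROP) → mode=M_WAIT action=lamp_flash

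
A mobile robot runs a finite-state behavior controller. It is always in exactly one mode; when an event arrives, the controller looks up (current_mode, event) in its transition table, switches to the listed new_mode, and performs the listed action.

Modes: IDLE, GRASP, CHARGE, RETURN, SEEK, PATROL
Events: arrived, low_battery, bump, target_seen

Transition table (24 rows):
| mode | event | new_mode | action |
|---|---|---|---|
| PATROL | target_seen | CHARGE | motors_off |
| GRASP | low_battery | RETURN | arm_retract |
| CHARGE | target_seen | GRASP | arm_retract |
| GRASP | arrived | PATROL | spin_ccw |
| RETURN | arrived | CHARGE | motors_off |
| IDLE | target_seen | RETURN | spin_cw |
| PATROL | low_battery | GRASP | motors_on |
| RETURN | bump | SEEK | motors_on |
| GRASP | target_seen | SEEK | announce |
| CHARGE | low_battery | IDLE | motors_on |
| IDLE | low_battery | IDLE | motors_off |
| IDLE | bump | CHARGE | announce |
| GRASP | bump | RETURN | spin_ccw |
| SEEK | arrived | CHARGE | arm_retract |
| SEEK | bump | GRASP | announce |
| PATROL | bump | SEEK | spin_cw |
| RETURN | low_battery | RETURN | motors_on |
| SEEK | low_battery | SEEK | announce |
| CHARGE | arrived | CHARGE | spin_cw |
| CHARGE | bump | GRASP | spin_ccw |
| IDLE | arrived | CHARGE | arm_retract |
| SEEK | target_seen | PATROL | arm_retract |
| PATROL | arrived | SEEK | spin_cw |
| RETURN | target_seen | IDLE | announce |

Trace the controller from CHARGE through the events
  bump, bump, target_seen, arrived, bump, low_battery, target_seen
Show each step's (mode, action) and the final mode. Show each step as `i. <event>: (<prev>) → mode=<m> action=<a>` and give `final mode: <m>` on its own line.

final mode: IDLE

1. bump: (CHARGE) → mode=GRASP action=spin_ccw
2. bump: (GRASP) → mode=RETURN action=spin_ccw
3. target_seen: (RETURN) → mode=IDLE action=announce
4. arrived: (IDLE) → mode=CHARGE action=arm_retract
5. bump: (CHARGE) → mode=GRASP action=spin_ccw
6. low_battery: (GRASP) → mode=RETURN action=arm_retract
7. target_seen: (RETURN) → mode=IDLE action=announce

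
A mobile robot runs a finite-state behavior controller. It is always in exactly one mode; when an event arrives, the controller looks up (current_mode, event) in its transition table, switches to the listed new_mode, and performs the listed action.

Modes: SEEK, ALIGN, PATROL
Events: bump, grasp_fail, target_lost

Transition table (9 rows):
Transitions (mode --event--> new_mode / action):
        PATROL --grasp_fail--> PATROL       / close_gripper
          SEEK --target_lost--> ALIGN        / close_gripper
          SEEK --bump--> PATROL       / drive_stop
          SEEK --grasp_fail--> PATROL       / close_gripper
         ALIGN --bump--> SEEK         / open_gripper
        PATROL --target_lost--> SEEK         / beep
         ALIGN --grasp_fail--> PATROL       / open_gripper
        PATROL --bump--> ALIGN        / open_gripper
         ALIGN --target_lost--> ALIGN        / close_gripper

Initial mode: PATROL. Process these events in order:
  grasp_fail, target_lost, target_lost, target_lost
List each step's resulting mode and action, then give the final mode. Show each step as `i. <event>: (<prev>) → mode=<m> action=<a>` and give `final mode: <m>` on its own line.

final mode: ALIGN

1. grasp_fail: (PATROL) → mode=PATROL action=close_gripper
2. target_lost: (PATROL) → mode=SEEK action=beep
3. target_lost: (SEEK) → mode=ALIGN action=close_gripper
4. target_lost: (ALIGN) → mode=ALIGN action=close_gripper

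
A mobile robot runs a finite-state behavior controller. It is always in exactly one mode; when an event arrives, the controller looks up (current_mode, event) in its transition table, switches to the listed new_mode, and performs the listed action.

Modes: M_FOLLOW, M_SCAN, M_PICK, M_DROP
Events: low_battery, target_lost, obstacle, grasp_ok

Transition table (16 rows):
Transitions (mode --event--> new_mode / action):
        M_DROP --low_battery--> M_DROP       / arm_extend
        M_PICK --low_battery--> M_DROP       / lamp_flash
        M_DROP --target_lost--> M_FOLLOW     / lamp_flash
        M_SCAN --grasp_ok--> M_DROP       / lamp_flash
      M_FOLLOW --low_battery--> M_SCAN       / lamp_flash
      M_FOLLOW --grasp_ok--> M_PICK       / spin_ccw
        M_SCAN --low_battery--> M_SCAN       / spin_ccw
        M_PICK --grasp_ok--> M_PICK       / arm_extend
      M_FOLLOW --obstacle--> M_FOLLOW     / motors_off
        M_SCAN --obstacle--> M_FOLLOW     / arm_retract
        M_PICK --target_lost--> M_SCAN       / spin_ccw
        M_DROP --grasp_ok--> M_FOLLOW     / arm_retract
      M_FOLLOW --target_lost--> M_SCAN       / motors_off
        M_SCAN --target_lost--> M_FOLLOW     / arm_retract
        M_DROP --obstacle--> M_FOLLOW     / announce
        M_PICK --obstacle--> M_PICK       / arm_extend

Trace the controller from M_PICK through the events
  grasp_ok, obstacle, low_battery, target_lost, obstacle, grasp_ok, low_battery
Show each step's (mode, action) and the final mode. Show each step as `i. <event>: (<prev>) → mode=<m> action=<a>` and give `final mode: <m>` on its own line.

final mode: M_DROP

1. grasp_ok: (M_PICK) → mode=M_PICK action=arm_extend
2. obstacle: (M_PICK) → mode=M_PICK action=arm_extend
3. low_battery: (M_PICK) → mode=M_DROP action=lamp_flash
4. target_lost: (M_DROP) → mode=M_FOLLOW action=lamp_flash
5. obstacle: (M_FOLLOW) → mode=M_FOLLOW action=motors_off
6. grasp_ok: (M_FOLLOW) → mode=M_PICK action=spin_ccw
7. low_battery: (M_PICK) → mode=M_DROP action=lamp_flash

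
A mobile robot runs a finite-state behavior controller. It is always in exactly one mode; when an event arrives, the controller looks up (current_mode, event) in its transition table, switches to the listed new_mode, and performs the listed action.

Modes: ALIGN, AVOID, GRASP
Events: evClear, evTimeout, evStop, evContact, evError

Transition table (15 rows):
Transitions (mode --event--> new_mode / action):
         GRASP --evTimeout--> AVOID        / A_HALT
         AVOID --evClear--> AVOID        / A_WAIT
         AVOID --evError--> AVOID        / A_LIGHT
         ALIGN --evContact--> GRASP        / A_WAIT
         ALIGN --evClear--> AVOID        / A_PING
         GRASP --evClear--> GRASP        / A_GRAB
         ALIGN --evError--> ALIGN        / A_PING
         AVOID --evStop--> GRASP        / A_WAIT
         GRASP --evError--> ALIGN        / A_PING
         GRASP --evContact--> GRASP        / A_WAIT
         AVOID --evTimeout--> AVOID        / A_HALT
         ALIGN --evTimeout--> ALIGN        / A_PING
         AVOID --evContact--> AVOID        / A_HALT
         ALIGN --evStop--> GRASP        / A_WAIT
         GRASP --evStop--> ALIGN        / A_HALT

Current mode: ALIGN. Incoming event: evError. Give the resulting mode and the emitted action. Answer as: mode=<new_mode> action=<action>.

mode=ALIGN action=A_PING

current mode = ALIGN; filter table to that mode:
  (ALIGN, evContact) → (GRASP, A_WAIT)
  (ALIGN, evClear) → (AVOID, A_PING)
  (ALIGN, evError) → (ALIGN, A_PING)  ← event matches
  (ALIGN, evTimeout) → (ALIGN, A_PING)
  (ALIGN, evStop) → (GRASP, A_WAIT)
event = evError selects (ALIGN, A_PING)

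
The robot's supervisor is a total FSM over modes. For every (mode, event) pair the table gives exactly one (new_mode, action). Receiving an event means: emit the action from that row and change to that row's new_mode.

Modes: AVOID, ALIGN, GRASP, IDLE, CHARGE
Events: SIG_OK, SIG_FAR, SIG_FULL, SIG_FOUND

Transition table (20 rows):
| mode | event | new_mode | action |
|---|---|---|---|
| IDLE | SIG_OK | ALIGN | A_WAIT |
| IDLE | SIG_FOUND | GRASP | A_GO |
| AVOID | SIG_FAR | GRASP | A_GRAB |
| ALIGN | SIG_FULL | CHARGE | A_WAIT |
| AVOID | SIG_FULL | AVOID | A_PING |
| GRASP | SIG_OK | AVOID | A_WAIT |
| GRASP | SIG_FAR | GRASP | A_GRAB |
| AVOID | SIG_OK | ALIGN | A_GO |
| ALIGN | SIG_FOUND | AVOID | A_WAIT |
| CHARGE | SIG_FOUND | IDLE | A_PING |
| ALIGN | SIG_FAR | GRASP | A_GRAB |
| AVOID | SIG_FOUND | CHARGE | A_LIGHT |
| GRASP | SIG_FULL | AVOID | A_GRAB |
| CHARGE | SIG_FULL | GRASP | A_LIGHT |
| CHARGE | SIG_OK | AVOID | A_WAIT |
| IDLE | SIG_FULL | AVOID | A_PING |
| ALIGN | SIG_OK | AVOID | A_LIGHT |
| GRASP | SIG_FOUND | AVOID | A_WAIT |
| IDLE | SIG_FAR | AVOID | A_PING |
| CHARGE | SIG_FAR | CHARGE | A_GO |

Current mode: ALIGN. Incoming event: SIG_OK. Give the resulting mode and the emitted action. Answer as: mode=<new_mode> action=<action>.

current mode = ALIGN; filter table to that mode:
  (ALIGN, SIG_FULL) → (CHARGE, A_WAIT)
  (ALIGN, SIG_FOUND) → (AVOID, A_WAIT)
  (ALIGN, SIG_FAR) → (GRASP, A_GRAB)
  (ALIGN, SIG_OK) → (AVOID, A_LIGHT)  ← event matches
event = SIG_OK selects (AVOID, A_LIGHT)

mode=AVOID action=A_LIGHT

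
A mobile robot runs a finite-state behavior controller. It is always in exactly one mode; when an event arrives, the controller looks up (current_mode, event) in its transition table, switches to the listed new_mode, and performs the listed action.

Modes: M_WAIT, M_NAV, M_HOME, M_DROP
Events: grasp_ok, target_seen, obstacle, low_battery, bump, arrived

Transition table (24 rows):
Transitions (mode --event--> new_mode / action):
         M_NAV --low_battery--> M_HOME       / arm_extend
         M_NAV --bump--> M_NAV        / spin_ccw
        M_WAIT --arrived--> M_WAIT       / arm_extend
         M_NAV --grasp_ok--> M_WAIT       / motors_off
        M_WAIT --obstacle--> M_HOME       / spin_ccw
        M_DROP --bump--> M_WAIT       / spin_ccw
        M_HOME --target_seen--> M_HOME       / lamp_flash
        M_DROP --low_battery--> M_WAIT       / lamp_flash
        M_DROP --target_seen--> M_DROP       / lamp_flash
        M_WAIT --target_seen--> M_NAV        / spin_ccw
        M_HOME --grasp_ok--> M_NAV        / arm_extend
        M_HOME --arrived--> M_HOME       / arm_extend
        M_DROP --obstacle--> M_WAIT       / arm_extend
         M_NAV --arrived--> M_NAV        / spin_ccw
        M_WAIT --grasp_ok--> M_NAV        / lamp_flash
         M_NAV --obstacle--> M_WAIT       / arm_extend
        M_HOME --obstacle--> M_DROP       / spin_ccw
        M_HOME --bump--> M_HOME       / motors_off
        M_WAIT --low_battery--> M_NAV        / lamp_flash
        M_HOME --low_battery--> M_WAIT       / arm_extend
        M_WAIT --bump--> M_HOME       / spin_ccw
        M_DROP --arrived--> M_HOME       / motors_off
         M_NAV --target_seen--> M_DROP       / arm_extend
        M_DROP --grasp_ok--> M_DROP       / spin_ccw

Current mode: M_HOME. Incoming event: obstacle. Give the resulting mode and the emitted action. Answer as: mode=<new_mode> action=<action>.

current mode = M_HOME; filter table to that mode:
  (M_HOME, target_seen) → (M_HOME, lamp_flash)
  (M_HOME, grasp_ok) → (M_NAV, arm_extend)
  (M_HOME, arrived) → (M_HOME, arm_extend)
  (M_HOME, obstacle) → (M_DROP, spin_ccw)  ← event matches
  (M_HOME, bump) → (M_HOME, motors_off)
  (M_HOME, low_battery) → (M_WAIT, arm_extend)
event = obstacle selects (M_DROP, spin_ccw)

mode=M_DROP action=spin_ccw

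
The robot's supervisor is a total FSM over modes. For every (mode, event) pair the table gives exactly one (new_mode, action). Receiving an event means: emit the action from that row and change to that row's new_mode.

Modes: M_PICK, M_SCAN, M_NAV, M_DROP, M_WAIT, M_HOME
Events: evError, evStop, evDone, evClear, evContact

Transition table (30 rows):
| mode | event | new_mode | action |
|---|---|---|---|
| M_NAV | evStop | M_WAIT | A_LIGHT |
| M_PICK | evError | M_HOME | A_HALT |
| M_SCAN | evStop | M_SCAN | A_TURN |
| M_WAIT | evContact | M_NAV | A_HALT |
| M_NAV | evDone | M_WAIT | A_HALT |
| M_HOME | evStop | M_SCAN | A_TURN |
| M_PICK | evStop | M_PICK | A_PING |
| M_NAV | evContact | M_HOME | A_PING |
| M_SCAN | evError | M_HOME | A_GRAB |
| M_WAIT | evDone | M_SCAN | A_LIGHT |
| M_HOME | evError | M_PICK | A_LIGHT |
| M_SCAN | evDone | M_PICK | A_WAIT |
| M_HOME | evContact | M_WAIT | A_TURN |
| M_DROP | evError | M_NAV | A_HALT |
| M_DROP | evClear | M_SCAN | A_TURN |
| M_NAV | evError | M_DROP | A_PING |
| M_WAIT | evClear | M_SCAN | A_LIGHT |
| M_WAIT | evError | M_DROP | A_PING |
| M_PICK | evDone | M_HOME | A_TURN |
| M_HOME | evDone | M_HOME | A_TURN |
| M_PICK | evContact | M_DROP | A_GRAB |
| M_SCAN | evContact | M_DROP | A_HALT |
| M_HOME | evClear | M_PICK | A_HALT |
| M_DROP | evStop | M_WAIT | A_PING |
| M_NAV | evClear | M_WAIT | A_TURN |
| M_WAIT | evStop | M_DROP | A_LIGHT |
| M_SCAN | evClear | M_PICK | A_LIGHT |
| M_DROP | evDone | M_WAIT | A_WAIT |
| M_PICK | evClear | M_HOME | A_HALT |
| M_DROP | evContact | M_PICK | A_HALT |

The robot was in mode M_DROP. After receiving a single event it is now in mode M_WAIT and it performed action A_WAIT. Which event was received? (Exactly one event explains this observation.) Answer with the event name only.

try evError: (M_DROP, evError) → (M_NAV, A_HALT)
try evStop: (M_DROP, evStop) → (M_WAIT, A_PING)
try evDone: (M_DROP, evDone) → (M_WAIT, A_WAIT)  ← matches
try evClear: (M_DROP, evClear) → (M_SCAN, A_TURN)
try evContact: (M_DROP, evContact) → (M_PICK, A_HALT)

evDone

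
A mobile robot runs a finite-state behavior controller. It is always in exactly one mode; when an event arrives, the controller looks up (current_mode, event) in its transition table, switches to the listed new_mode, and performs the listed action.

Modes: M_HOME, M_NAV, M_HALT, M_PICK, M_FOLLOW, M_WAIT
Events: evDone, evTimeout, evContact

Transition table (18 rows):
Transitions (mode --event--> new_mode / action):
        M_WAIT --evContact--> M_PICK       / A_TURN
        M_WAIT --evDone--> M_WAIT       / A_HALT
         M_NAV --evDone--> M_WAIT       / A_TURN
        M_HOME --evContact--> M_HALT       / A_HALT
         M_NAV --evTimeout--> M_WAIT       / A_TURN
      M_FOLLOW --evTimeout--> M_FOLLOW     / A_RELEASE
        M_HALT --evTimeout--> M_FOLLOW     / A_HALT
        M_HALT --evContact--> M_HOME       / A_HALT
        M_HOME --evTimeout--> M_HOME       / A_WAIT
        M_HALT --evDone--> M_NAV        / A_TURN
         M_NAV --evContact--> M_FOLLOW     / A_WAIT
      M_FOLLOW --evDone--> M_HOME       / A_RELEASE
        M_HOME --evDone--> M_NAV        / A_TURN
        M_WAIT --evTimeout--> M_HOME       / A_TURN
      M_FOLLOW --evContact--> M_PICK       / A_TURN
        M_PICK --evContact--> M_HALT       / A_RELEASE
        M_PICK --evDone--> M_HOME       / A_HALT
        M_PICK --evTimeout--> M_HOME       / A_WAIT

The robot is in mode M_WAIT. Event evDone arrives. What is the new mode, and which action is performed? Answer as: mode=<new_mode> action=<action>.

mode=M_WAIT action=A_HALT

current mode = M_WAIT; filter table to that mode:
  (M_WAIT, evContact) → (M_PICK, A_TURN)
  (M_WAIT, evDone) → (M_WAIT, A_HALT)  ← event matches
  (M_WAIT, evTimeout) → (M_HOME, A_TURN)
event = evDone selects (M_WAIT, A_HALT)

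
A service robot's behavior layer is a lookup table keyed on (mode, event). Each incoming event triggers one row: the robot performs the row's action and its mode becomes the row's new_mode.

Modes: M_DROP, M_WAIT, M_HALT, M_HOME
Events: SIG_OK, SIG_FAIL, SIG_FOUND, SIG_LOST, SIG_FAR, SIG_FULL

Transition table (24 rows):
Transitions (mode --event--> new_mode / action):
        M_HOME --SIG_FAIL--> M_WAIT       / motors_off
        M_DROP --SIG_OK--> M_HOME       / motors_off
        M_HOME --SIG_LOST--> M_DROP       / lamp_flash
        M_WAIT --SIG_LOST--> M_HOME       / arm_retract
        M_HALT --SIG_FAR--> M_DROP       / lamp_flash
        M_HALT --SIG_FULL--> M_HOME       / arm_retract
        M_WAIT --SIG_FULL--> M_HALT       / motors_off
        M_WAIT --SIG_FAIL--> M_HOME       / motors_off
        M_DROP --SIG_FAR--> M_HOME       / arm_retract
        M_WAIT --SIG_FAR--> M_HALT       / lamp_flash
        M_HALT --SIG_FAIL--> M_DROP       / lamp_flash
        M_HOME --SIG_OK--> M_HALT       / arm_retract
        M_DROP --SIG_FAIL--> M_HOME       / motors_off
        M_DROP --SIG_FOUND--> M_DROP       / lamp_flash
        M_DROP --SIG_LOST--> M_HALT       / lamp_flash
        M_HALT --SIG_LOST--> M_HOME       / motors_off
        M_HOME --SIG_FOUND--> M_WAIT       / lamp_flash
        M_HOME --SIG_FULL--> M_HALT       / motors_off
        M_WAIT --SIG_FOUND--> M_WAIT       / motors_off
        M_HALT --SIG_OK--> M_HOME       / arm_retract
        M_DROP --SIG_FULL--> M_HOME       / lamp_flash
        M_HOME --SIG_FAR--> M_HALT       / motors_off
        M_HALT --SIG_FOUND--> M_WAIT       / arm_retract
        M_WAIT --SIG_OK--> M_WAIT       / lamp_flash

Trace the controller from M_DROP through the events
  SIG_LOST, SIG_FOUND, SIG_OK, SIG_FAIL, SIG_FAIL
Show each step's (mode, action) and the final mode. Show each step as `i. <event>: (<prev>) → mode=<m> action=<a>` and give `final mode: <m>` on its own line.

final mode: M_WAIT

1. SIG_LOST: (M_DROP) → mode=M_HALT action=lamp_flash
2. SIG_FOUND: (M_HALT) → mode=M_WAIT action=arm_retract
3. SIG_OK: (M_WAIT) → mode=M_WAIT action=lamp_flash
4. SIG_FAIL: (M_WAIT) → mode=M_HOME action=motors_off
5. SIG_FAIL: (M_HOME) → mode=M_WAIT action=motors_off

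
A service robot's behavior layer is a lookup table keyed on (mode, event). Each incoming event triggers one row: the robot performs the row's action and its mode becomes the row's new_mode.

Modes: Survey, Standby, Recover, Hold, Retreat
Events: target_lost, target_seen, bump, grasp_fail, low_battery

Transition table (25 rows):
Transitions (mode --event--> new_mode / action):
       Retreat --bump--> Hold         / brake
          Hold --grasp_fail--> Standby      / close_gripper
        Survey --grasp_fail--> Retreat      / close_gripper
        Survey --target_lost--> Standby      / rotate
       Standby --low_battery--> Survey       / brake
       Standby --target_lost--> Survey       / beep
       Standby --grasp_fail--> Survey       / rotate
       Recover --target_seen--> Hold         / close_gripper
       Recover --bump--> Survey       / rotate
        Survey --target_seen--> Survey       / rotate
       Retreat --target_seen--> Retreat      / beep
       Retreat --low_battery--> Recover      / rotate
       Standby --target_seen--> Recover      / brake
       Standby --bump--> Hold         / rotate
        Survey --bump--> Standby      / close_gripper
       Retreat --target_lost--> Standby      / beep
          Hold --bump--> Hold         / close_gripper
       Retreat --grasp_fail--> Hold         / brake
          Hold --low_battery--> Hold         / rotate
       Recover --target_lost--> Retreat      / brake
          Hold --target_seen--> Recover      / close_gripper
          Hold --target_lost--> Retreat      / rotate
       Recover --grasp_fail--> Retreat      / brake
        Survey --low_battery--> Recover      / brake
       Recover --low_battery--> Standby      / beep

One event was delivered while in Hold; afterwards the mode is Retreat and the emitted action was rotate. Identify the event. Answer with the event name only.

target_lost

try target_lost: (Hold, target_lost) → (Retreat, rotate)  ← matches
try target_seen: (Hold, target_seen) → (Recover, close_gripper)
try bump: (Hold, bump) → (Hold, close_gripper)
try grasp_fail: (Hold, grasp_fail) → (Standby, close_gripper)
try low_battery: (Hold, low_battery) → (Hold, rotate)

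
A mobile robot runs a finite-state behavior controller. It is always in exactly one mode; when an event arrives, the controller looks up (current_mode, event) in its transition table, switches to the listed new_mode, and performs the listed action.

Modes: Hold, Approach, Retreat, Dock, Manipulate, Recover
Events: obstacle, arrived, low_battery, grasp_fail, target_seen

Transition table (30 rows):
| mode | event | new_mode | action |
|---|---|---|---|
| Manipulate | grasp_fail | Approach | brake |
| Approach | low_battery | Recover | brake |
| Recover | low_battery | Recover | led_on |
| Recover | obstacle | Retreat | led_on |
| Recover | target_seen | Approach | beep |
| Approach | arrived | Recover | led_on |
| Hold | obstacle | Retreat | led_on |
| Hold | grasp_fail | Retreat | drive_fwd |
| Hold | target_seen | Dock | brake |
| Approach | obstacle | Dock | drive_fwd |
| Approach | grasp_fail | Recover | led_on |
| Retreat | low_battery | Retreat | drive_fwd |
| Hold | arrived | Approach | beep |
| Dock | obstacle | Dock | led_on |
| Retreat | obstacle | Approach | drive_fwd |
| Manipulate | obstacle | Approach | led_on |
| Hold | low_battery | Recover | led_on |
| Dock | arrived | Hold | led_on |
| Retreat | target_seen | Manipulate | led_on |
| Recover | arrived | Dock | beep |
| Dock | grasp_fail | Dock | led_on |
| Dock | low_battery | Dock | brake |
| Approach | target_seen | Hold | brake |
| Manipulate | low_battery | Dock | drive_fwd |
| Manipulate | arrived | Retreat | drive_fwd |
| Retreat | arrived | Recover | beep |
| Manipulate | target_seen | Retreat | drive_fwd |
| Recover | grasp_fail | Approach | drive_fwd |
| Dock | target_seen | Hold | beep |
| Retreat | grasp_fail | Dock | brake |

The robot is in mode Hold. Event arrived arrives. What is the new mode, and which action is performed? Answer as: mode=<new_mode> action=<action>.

mode=Approach action=beep

current mode = Hold; filter table to that mode:
  (Hold, obstacle) → (Retreat, led_on)
  (Hold, grasp_fail) → (Retreat, drive_fwd)
  (Hold, target_seen) → (Dock, brake)
  (Hold, arrived) → (Approach, beep)  ← event matches
  (Hold, low_battery) → (Recover, led_on)
event = arrived selects (Approach, beep)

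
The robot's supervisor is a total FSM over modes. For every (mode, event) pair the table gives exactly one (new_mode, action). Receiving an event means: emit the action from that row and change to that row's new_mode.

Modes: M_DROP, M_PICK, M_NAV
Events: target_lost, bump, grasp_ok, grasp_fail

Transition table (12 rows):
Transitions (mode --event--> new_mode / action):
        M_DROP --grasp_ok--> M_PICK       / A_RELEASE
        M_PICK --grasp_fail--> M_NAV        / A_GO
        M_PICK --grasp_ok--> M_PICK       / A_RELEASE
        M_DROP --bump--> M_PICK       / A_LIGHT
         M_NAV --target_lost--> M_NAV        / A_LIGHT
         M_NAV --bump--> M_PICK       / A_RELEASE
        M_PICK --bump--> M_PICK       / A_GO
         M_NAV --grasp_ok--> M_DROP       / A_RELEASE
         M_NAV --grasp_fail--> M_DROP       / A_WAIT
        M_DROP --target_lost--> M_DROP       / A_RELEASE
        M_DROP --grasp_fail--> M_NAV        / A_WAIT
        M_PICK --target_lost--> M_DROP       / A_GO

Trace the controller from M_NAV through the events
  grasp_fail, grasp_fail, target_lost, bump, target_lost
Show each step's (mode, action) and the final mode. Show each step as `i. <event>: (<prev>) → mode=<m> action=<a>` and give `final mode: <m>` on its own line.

final mode: M_DROP

1. grasp_fail: (M_NAV) → mode=M_DROP action=A_WAIT
2. grasp_fail: (M_DROP) → mode=M_NAV action=A_WAIT
3. target_lost: (M_NAV) → mode=M_NAV action=A_LIGHT
4. bump: (M_NAV) → mode=M_PICK action=A_RELEASE
5. target_lost: (M_PICK) → mode=M_DROP action=A_GO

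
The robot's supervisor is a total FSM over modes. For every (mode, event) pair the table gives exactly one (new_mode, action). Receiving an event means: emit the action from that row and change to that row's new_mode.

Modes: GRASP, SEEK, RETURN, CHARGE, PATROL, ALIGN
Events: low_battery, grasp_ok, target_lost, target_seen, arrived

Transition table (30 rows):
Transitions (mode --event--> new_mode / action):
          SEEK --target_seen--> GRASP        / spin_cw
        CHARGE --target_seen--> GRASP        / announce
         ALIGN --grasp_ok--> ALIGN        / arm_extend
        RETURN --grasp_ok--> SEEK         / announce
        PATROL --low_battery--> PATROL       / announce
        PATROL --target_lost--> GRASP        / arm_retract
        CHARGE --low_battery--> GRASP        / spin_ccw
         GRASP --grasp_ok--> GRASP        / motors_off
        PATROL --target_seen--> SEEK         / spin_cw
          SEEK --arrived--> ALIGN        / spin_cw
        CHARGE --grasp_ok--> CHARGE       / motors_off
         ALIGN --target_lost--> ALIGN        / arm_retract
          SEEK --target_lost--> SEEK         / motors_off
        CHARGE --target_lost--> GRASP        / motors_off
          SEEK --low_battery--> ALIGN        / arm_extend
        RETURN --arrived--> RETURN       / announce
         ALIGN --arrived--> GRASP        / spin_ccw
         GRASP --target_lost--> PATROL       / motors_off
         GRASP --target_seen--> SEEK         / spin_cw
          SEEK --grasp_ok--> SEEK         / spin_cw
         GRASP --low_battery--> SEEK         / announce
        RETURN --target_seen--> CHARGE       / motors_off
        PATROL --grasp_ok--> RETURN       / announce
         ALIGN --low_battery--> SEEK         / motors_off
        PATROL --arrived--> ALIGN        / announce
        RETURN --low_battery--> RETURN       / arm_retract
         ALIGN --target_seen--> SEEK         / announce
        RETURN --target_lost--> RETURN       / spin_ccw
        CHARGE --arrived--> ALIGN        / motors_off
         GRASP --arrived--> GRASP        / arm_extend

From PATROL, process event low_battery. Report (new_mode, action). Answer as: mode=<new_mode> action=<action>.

mode=PATROL action=announce

current mode = PATROL; filter table to that mode:
  (PATROL, low_battery) → (PATROL, announce)  ← event matches
  (PATROL, target_lost) → (GRASP, arm_retract)
  (PATROL, target_seen) → (SEEK, spin_cw)
  (PATROL, grasp_ok) → (RETURN, announce)
  (PATROL, arrived) → (ALIGN, announce)
event = low_battery selects (PATROL, announce)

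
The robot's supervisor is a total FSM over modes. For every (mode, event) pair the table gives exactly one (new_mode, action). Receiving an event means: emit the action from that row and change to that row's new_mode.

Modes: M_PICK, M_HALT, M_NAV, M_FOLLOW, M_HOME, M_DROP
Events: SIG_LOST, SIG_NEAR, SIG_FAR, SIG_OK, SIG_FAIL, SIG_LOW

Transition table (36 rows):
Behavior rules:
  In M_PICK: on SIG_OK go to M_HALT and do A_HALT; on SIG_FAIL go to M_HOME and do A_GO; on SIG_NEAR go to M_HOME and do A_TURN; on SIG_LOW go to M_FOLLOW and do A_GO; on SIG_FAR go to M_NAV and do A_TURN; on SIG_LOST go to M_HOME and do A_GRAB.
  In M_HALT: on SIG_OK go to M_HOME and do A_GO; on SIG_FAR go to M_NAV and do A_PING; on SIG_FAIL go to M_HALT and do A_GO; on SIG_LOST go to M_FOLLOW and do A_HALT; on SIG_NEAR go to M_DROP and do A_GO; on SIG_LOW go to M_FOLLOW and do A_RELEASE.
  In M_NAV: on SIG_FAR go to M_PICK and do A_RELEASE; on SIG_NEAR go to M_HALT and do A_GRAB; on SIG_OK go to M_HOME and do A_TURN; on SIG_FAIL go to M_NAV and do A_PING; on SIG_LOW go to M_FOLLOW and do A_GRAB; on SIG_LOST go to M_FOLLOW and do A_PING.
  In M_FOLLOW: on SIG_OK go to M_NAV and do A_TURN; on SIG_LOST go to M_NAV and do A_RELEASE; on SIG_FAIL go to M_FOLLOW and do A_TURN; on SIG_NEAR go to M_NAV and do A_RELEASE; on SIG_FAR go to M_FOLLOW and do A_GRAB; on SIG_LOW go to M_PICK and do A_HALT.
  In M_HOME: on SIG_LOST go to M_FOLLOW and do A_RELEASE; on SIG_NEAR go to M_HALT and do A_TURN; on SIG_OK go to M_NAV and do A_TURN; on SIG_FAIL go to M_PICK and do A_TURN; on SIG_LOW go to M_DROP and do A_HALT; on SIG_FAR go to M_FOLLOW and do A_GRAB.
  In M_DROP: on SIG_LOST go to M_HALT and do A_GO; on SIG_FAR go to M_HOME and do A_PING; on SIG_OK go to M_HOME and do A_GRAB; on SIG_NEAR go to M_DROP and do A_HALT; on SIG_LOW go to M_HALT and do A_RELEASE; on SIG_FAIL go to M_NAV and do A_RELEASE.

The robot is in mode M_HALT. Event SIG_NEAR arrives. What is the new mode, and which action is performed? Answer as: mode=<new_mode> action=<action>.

current mode = M_HALT; filter table to that mode:
  (M_HALT, SIG_OK) → (M_HOME, A_GO)
  (M_HALT, SIG_FAR) → (M_NAV, A_PING)
  (M_HALT, SIG_FAIL) → (M_HALT, A_GO)
  (M_HALT, SIG_LOST) → (M_FOLLOW, A_HALT)
  (M_HALT, SIG_NEAR) → (M_DROP, A_GO)  ← event matches
  (M_HALT, SIG_LOW) → (M_FOLLOW, A_RELEASE)
event = SIG_NEAR selects (M_DROP, A_GO)

mode=M_DROP action=A_GO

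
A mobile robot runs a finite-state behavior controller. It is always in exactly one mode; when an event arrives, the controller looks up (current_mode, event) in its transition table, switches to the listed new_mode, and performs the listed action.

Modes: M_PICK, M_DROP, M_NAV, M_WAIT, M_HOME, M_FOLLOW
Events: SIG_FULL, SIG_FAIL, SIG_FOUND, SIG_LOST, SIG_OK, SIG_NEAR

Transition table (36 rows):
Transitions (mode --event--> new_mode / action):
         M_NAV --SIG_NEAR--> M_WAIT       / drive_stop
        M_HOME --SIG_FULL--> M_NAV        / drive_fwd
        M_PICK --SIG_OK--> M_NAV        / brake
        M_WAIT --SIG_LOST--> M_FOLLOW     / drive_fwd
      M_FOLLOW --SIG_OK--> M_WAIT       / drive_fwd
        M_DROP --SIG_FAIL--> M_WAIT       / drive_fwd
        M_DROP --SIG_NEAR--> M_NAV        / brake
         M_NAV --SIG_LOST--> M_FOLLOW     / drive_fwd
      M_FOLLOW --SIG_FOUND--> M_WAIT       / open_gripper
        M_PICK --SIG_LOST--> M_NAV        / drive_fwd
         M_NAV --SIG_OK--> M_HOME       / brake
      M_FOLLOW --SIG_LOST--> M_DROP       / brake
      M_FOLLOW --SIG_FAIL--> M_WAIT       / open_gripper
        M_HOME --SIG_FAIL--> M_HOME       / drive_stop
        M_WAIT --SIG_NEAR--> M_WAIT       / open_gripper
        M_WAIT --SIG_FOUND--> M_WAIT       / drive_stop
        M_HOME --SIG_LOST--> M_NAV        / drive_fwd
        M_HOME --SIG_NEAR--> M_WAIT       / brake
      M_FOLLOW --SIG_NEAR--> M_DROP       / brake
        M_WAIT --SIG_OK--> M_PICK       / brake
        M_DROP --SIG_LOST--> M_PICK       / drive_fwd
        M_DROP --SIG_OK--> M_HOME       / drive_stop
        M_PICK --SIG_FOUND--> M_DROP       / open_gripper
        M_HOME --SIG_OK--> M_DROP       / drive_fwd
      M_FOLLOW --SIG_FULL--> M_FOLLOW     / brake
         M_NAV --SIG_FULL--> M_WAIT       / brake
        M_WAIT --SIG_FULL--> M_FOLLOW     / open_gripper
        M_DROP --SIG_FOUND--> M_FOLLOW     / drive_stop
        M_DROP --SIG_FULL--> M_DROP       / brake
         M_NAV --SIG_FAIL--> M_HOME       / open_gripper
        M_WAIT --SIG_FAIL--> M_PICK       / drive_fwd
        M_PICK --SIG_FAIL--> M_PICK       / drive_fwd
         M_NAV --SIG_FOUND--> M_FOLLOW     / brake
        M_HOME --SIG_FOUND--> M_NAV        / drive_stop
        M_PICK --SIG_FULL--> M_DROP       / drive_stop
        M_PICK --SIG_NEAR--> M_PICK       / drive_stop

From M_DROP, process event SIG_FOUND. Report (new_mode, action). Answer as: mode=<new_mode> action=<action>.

current mode = M_DROP; filter table to that mode:
  (M_DROP, SIG_FAIL) → (M_WAIT, drive_fwd)
  (M_DROP, SIG_NEAR) → (M_NAV, brake)
  (M_DROP, SIG_LOST) → (M_PICK, drive_fwd)
  (M_DROP, SIG_OK) → (M_HOME, drive_stop)
  (M_DROP, SIG_FOUND) → (M_FOLLOW, drive_stop)  ← event matches
  (M_DROP, SIG_FULL) → (M_DROP, brake)
event = SIG_FOUND selects (M_FOLLOW, drive_stop)

mode=M_FOLLOW action=drive_stop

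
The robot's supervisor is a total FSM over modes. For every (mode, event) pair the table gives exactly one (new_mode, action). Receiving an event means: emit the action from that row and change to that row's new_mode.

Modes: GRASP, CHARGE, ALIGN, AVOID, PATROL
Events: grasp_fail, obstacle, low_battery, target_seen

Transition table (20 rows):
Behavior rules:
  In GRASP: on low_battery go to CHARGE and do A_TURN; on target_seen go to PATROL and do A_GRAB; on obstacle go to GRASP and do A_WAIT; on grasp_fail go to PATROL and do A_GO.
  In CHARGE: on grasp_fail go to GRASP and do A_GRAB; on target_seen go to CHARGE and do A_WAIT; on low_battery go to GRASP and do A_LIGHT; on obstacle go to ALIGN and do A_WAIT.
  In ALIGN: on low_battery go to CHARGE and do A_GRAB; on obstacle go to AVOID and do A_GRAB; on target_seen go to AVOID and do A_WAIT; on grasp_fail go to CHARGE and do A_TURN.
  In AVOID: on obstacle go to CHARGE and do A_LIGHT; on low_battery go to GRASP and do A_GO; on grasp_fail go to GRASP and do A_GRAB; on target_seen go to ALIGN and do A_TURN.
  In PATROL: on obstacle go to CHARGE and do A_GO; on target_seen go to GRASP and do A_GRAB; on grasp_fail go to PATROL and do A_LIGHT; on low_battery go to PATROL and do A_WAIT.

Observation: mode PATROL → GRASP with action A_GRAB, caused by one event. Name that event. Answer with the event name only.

target_seen

try grasp_fail: (PATROL, grasp_fail) → (PATROL, A_LIGHT)
try obstacle: (PATROL, obstacle) → (CHARGE, A_GO)
try low_battery: (PATROL, low_battery) → (PATROL, A_WAIT)
try target_seen: (PATROL, target_seen) → (GRASP, A_GRAB)  ← matches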